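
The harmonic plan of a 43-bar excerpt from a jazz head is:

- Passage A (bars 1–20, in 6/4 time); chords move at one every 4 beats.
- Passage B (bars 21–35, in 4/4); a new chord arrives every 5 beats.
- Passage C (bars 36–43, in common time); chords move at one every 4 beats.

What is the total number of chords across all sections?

50 chords

A: 20 bars × 6 beats = 120 beats; 4 beats/chord → 30 chords.
B: 15 bars × 4 beats = 60 beats; 5 beats/chord → 12 chords.
C: 8 bars × 4 beats = 32 beats; 4 beats/chord → 8 chords.
Total: 30 + 12 + 8 = 50.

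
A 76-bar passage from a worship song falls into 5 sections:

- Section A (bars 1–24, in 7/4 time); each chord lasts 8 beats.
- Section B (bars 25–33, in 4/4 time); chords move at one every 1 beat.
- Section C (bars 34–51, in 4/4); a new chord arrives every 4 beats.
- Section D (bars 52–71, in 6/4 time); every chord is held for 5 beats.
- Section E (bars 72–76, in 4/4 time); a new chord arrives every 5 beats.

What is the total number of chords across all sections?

A: 24·7 = 168 beats, 168/8 = 21 chords.
B: 9·4 = 36 beats, 36/1 = 36 chords.
C: 18·4 = 72 beats, 72/4 = 18 chords.
D: 20·6 = 120 beats, 120/5 = 24 chords.
E: 5·4 = 20 beats, 20/5 = 4 chords.
Total: 21 + 36 + 18 + 24 + 4 = 103.

103 chords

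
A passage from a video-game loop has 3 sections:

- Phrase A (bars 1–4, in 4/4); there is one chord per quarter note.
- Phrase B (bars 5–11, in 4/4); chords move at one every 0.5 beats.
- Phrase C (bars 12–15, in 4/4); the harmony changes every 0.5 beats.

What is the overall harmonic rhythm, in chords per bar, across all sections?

A: 4 bars of 4 beats is 16 beats; at 1 beat each that's 16 chords.
B: 7 bars of 4 beats is 28 beats; at 0.5 beats each that's 56 chords.
C: 4 bars of 4 beats is 16 beats; at 0.5 beats each that's 32 chords.
Overall: 104 chords over 15 bars → 104/15 = 104/15 chords per bar.

104/15 chords per bar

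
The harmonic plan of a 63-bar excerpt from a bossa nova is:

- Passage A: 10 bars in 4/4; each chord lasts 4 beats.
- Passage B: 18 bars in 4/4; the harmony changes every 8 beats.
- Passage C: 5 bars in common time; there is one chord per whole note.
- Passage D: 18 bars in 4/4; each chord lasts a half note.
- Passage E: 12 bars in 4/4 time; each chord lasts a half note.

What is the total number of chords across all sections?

A has 40 beats and chords last 4 each, so 10 chords.
B has 72 beats and chords last 8 each, so 9 chords.
C has 20 beats and chords last 4 each, so 5 chords.
D has 72 beats and chords last 2 each, so 36 chords.
E has 48 beats and chords last 2 each, so 24 chords.
Total: 10 + 9 + 5 + 36 + 24 = 84.

84 chords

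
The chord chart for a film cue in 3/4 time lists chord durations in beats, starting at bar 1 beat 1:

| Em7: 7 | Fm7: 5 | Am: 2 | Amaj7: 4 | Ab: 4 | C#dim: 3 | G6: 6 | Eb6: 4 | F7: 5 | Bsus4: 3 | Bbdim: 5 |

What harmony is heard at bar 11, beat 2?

Beat 2 of bar 11 is beat (11−1)×3 + 2 = 32 overall.
Running totals: Em7 ends at 7, Fm7 ends at 12, Am ends at 14, Amaj7 ends at 18, Ab ends at 22, C#dim ends at 25, G6 ends at 31, Eb6 ends at 35.
Beat 32 falls within Eb6.

Eb6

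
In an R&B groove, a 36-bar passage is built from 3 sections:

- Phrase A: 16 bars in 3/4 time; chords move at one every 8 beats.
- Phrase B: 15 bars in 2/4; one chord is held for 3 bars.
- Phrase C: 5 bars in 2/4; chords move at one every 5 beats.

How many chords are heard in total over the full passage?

A has 48 beats and chords last 8 each, so 6 chords.
B has 30 beats and chords last 6 each, so 5 chords.
C has 10 beats and chords last 5 each, so 2 chords.
Total: 6 + 5 + 2 = 13.

13 chords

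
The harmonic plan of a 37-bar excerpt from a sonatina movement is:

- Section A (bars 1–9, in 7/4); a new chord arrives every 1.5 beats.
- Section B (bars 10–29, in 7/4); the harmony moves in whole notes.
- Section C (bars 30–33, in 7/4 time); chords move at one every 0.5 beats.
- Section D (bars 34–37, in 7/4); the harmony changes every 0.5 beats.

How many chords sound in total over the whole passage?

A: 9·7 = 63 beats, 63/1.5 = 42 chords.
B: 20·7 = 140 beats, 140/4 = 35 chords.
C: 4·7 = 28 beats, 28/0.5 = 56 chords.
D: 4·7 = 28 beats, 28/0.5 = 56 chords.
Total: 42 + 35 + 56 + 56 = 189.

189 chords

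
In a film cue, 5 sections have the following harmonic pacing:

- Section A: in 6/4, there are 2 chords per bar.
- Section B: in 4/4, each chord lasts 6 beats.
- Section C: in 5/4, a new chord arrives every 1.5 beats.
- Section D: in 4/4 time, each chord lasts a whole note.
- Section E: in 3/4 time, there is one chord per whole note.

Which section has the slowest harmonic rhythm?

Section B

A: 6 beats/bar ÷ 3 beats/chord = 2 chords/bar.
B: 4 beats/bar ÷ 6 beats/chord = 2/3 chords/bar.
C: 5 beats/bar ÷ 1.5 beats/chord = 10/3 chords/bar.
D: 4 beats/bar ÷ 4 beats/chord = 1 chord/bar.
E: 3 beats/bar ÷ 4 beats/chord = 0.75 chords/bar.
Slowest is B at 2/3 chords/bar.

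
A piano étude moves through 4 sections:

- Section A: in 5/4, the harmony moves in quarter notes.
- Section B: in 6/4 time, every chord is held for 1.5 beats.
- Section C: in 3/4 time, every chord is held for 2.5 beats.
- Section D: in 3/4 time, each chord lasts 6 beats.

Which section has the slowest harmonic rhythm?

Section D

A: 5/1 = 5 chords/bar.
B: 6/1.5 = 4 chords/bar.
C: 3/2.5 = 1.2 chords/bar.
D: 3/6 = 0.5 chords/bar.
Slowest is D at 0.5 chords/bar.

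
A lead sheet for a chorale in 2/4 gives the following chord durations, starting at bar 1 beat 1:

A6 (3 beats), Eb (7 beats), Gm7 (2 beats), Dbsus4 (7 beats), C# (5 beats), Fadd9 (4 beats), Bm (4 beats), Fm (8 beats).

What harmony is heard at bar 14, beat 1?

Beat 1 of bar 14 is beat (14−1)×2 + 1 = 27 overall.
Running totals: A6 ends at 3, Eb ends at 10, Gm7 ends at 12, Dbsus4 ends at 19, C# ends at 24, Fadd9 ends at 28.
Beat 27 falls within Fadd9.

Fadd9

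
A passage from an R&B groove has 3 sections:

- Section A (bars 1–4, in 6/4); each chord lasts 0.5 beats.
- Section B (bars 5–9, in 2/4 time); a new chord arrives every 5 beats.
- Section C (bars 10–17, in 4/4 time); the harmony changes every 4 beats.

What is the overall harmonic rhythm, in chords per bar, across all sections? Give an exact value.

58/17 chords per bar

A: 4 × 6 = 24 beats ÷ 0.5 = 48 chords.
B: 5 × 2 = 10 beats ÷ 5 = 2 chords.
C: 8 × 4 = 32 beats ÷ 4 = 8 chords.
Overall: 58 chords over 17 bars → 58/17 = 58/17 chords per bar.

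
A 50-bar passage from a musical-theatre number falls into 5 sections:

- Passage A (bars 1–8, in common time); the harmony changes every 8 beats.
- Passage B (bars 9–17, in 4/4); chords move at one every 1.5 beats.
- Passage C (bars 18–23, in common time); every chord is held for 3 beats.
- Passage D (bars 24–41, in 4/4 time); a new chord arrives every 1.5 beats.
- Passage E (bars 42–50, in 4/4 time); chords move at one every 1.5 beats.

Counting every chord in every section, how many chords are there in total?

108 chords

A has 32 beats and chords last 8 each, so 4 chords.
B has 36 beats and chords last 1.5 each, so 24 chords.
C has 24 beats and chords last 3 each, so 8 chords.
D has 72 beats and chords last 1.5 each, so 48 chords.
E has 36 beats and chords last 1.5 each, so 24 chords.
Total: 4 + 24 + 8 + 48 + 24 = 108.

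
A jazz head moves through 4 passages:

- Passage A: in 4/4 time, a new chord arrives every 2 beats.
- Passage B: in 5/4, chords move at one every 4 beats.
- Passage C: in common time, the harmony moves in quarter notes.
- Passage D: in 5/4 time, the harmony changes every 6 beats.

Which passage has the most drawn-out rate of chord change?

A: 4 beats/bar ÷ 2 beats/chord = 2 chords/bar.
B: 5 beats/bar ÷ 4 beats/chord = 1.25 chords/bar.
C: 4 beats/bar ÷ 1 beat/chord = 4 chords/bar.
D: 5 beats/bar ÷ 6 beats/chord = 5/6 chords/bar.
Slowest is D at 5/6 chords/bar.

Passage D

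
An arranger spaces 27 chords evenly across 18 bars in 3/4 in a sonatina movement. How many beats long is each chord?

18 bars × 3 beats/bar = 54 beats total.
54 beats ÷ 27 chords = 2 beats per chord.
(That is a half note.)

2 beats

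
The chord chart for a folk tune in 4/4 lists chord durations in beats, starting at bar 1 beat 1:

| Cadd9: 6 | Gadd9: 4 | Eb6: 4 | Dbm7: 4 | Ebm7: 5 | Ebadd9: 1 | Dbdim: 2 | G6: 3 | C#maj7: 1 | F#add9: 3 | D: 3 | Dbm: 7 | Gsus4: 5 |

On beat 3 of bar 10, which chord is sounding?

Beat 3 of bar 10 is beat (10−1)×4 + 3 = 39 overall.
Running totals: Cadd9 ends at 6, Gadd9 ends at 10, Eb6 ends at 14, Dbm7 ends at 18, Ebm7 ends at 23, Ebadd9 ends at 24, Dbdim ends at 26, G6 ends at 29, C#maj7 ends at 30, F#add9 ends at 33, D ends at 36, Dbm ends at 43.
Beat 39 falls within Dbm.

Dbm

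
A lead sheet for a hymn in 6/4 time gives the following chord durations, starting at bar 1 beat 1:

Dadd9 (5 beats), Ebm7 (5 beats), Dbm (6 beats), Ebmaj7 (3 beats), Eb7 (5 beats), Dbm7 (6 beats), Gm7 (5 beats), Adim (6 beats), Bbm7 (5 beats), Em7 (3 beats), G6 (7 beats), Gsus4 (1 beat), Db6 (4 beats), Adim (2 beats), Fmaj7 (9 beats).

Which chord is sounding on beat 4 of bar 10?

Beat 4 of bar 10 is beat (10−1)×6 + 4 = 58 overall.
Running totals: Dadd9 ends at 5, Ebm7 ends at 10, Dbm ends at 16, Ebmaj7 ends at 19, Eb7 ends at 24, Dbm7 ends at 30, Gm7 ends at 35, Adim ends at 41, Bbm7 ends at 46, Em7 ends at 49, G6 ends at 56, Gsus4 ends at 57, Db6 ends at 61.
Beat 58 falls within Db6.

Db6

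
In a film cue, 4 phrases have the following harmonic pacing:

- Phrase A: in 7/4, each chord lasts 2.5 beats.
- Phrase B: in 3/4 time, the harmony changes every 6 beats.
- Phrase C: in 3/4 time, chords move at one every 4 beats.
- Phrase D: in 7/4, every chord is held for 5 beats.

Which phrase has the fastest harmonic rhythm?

A: each chord is 2.5 beats in 7/4, so 2.8 per bar.
B: each chord is 6 beats in 3/4, so 0.5 per bar.
C: each chord is 4 beats in 3/4, so 0.75 per bar.
D: each chord is 5 beats in 7/4, so 1.4 per bar.
Fastest is A at 2.8 chords/bar.

Phrase A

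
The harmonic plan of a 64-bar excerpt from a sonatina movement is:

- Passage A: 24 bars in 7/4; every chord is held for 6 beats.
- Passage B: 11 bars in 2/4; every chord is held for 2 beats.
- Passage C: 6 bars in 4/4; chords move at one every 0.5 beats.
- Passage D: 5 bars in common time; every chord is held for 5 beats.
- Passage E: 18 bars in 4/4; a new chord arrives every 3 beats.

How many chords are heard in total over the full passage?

115 chords

A: 24 bars × 7 beats = 168 beats; 6 beats/chord → 28 chords.
B: 11 bars × 2 beats = 22 beats; 2 beats/chord → 11 chords.
C: 6 bars × 4 beats = 24 beats; 0.5 beats/chord → 48 chords.
D: 5 bars × 4 beats = 20 beats; 5 beats/chord → 4 chords.
E: 18 bars × 4 beats = 72 beats; 3 beats/chord → 24 chords.
Total: 28 + 11 + 48 + 4 + 24 = 115.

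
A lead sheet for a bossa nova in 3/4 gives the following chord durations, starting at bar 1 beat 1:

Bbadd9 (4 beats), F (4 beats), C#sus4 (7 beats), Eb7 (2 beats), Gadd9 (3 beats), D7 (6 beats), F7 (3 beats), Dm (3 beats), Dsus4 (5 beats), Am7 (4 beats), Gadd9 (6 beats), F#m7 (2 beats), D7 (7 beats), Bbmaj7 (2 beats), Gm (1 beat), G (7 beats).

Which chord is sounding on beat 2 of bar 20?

Beat 2 of bar 20 is beat (20−1)×3 + 2 = 59 overall.
Running totals: Bbadd9 ends at 4, F ends at 8, C#sus4 ends at 15, Eb7 ends at 17, Gadd9 ends at 20, D7 ends at 26, F7 ends at 29, Dm ends at 32, Dsus4 ends at 37, Am7 ends at 41, Gadd9 ends at 47, F#m7 ends at 49, D7 ends at 56, Bbmaj7 ends at 58, Gm ends at 59.
Beat 59 falls within Gm.

Gm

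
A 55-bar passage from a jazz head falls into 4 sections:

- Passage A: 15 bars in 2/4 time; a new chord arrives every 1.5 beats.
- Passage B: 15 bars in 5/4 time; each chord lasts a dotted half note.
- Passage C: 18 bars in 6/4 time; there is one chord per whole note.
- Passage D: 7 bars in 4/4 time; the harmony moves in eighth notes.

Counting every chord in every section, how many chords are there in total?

A: 15·2 = 30 beats, 30/1.5 = 20 chords.
B: 15·5 = 75 beats, 75/3 = 25 chords.
C: 18·6 = 108 beats, 108/4 = 27 chords.
D: 7·4 = 28 beats, 28/0.5 = 56 chords.
Total: 20 + 25 + 27 + 56 = 128.

128 chords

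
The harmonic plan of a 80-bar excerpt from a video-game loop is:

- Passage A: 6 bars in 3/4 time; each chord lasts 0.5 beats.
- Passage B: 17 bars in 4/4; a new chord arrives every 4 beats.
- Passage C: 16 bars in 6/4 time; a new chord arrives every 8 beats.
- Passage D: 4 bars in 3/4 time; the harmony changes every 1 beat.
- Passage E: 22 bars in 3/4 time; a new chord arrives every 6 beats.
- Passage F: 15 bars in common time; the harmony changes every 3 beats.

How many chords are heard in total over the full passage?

108 chords

A: 6 bars × 3 beats = 18 beats; 0.5 beats/chord → 36 chords.
B: 17 bars × 4 beats = 68 beats; 4 beats/chord → 17 chords.
C: 16 bars × 6 beats = 96 beats; 8 beats/chord → 12 chords.
D: 4 bars × 3 beats = 12 beats; 1 beat/chord → 12 chords.
E: 22 bars × 3 beats = 66 beats; 6 beats/chord → 11 chords.
F: 15 bars × 4 beats = 60 beats; 3 beats/chord → 20 chords.
Total: 36 + 17 + 12 + 12 + 11 + 20 = 108.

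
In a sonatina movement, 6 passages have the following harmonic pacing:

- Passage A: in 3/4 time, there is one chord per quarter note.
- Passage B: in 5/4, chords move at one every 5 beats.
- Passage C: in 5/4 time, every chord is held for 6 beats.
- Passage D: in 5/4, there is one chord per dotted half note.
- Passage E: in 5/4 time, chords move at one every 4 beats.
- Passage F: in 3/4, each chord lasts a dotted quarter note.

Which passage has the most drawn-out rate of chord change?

A: 3 beats/bar ÷ 1 beat/chord = 3 chords/bar.
B: 5 beats/bar ÷ 5 beats/chord = 1 chord/bar.
C: 5 beats/bar ÷ 6 beats/chord = 5/6 chords/bar.
D: 5 beats/bar ÷ 3 beats/chord = 5/3 chords/bar.
E: 5 beats/bar ÷ 4 beats/chord = 1.25 chords/bar.
F: 3 beats/bar ÷ 1.5 beats/chord = 2 chords/bar.
Slowest is C at 5/6 chords/bar.

Passage C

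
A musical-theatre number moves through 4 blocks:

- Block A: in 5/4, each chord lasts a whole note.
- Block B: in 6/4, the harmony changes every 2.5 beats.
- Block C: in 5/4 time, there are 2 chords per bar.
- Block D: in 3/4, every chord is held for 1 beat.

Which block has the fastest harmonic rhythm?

A: each chord is 4 beats in 5/4, so 1.25 per bar.
B: each chord is 2.5 beats in 6/4, so 2.4 per bar.
C: each chord is 2.5 beats in 5/4, so 2 per bar.
D: each chord is 1 beat in 3/4, so 3 per bar.
Fastest is D at 3 chords/bar.

Block D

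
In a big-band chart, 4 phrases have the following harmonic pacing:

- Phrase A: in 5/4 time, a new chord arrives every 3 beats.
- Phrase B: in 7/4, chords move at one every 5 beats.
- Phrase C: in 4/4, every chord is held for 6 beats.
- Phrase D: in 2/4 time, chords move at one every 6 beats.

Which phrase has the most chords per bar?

Phrase A

A: each chord is 3 beats in 5/4, so 5/3 per bar.
B: each chord is 5 beats in 7/4, so 1.4 per bar.
C: each chord is 6 beats in 4/4, so 2/3 per bar.
D: each chord is 6 beats in 2/4, so 1/3 per bar.
Fastest is A at 5/3 chords/bar.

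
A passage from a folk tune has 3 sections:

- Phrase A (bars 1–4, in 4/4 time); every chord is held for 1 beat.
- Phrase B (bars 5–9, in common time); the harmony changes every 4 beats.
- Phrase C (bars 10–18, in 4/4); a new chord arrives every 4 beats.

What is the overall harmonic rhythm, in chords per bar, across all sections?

5/3 chords per bar

A: 4 × 4 = 16 beats ÷ 1 = 16 chords.
B: 5 × 4 = 20 beats ÷ 4 = 5 chords.
C: 9 × 4 = 36 beats ÷ 4 = 9 chords.
Overall: 30 chords over 18 bars → 30/18 = 5/3 chords per bar.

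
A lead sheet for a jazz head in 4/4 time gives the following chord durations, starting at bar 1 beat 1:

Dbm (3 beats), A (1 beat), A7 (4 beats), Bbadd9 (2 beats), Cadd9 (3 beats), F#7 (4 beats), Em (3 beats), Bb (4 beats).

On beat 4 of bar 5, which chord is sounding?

Beat 4 of bar 5 is beat (5−1)×4 + 4 = 20 overall.
Running totals: Dbm ends at 3, A ends at 4, A7 ends at 8, Bbadd9 ends at 10, Cadd9 ends at 13, F#7 ends at 17, Em ends at 20.
Beat 20 falls within Em.

Em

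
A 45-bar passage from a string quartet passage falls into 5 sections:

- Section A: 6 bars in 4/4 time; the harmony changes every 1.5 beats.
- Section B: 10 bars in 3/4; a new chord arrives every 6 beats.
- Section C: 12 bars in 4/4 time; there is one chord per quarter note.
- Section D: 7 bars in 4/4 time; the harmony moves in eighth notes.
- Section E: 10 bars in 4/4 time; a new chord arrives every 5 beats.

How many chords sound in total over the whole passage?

133 chords

A has 24 beats and chords last 1.5 each, so 16 chords.
B has 30 beats and chords last 6 each, so 5 chords.
C has 48 beats and chords last 1 each, so 48 chords.
D has 28 beats and chords last 0.5 each, so 56 chords.
E has 40 beats and chords last 5 each, so 8 chords.
Total: 16 + 5 + 48 + 56 + 8 = 133.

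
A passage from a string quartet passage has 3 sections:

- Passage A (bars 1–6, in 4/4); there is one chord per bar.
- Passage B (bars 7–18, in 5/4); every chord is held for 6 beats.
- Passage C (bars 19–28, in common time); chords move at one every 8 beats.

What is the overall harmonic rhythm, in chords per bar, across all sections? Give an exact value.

0.75 chords per bar

A: 6 bars of 4 beats is 24 beats; at 4 beats each that's 6 chords.
B: 12 bars of 5 beats is 60 beats; at 6 beats each that's 10 chords.
C: 10 bars of 4 beats is 40 beats; at 8 beats each that's 5 chords.
Overall: 21 chords over 28 bars → 21/28 = 0.75 chords per bar.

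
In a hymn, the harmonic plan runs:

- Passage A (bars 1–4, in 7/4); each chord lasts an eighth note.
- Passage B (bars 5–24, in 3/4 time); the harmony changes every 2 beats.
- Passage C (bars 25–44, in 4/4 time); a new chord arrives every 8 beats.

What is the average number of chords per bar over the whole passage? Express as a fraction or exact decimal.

24/11 chords per bar

A: 4 bars of 7 beats is 28 beats; at 0.5 beats each that's 56 chords.
B: 20 bars of 3 beats is 60 beats; at 2 beats each that's 30 chords.
C: 20 bars of 4 beats is 80 beats; at 8 beats each that's 10 chords.
Overall: 96 chords over 44 bars → 96/44 = 24/11 chords per bar.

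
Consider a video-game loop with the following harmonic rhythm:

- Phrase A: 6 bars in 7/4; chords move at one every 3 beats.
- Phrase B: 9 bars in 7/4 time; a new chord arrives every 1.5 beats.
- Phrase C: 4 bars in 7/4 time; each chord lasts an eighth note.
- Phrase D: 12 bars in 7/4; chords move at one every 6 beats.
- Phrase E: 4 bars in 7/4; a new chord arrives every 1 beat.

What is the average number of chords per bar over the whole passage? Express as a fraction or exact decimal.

A: 6 bars of 7 beats is 42 beats; at 3 beats each that's 14 chords.
B: 9 bars of 7 beats is 63 beats; at 1.5 beats each that's 42 chords.
C: 4 bars of 7 beats is 28 beats; at 0.5 beats each that's 56 chords.
D: 12 bars of 7 beats is 84 beats; at 6 beats each that's 14 chords.
E: 4 bars of 7 beats is 28 beats; at 1 beat each that's 28 chords.
Overall: 154 chords over 35 bars → 154/35 = 4.4 chords per bar.

4.4 chords per bar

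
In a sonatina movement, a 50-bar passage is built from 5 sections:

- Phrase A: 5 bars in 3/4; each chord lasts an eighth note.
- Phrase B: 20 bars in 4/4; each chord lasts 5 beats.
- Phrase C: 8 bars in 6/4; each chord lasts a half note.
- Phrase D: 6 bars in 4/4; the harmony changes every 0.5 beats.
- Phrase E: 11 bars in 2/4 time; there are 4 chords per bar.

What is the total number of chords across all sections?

A: 5 bars × 3 beats = 15 beats; 0.5 beats/chord → 30 chords.
B: 20 bars × 4 beats = 80 beats; 5 beats/chord → 16 chords.
C: 8 bars × 6 beats = 48 beats; 2 beats/chord → 24 chords.
D: 6 bars × 4 beats = 24 beats; 0.5 beats/chord → 48 chords.
E: 11 bars × 2 beats = 22 beats; 0.5 beats/chord → 44 chords.
Total: 30 + 16 + 24 + 48 + 44 = 162.

162 chords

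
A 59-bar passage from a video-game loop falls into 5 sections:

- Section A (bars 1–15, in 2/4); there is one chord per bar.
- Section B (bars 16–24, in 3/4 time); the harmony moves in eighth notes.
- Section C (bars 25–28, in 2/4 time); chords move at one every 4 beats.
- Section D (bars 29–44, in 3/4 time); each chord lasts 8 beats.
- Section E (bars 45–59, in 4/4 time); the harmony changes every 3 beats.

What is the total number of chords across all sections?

A: 15 bars × 2 beats = 30 beats; 2 beats/chord → 15 chords.
B: 9 bars × 3 beats = 27 beats; 0.5 beats/chord → 54 chords.
C: 4 bars × 2 beats = 8 beats; 4 beats/chord → 2 chords.
D: 16 bars × 3 beats = 48 beats; 8 beats/chord → 6 chords.
E: 15 bars × 4 beats = 60 beats; 3 beats/chord → 20 chords.
Total: 15 + 54 + 2 + 6 + 20 = 97.

97 chords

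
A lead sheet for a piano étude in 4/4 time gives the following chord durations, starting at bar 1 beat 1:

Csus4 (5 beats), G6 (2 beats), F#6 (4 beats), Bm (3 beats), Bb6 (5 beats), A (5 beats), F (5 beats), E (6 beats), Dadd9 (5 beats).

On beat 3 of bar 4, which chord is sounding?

Beat 3 of bar 4 is beat (4−1)×4 + 3 = 15 overall.
Running totals: Csus4 ends at 5, G6 ends at 7, F#6 ends at 11, Bm ends at 14, Bb6 ends at 19.
Beat 15 falls within Bb6.

Bb6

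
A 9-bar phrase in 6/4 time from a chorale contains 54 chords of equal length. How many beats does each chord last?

1 beat

9 bars × 6 beats/bar = 54 beats total.
54 beats ÷ 54 chords = 1 beats per chord.
(That is a quarter note.)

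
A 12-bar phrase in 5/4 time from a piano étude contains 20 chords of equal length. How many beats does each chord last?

3 beats

12 bars × 5 beats/bar = 60 beats total.
60 beats ÷ 20 chords = 3 beats per chord.
(That is a dotted half note.)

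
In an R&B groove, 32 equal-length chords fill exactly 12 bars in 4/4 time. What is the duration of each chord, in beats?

1.5 beats

12 bars × 4 beats/bar = 48 beats total.
48 beats ÷ 32 chords = 1.5 beats per chord.
(That is a dotted quarter note.)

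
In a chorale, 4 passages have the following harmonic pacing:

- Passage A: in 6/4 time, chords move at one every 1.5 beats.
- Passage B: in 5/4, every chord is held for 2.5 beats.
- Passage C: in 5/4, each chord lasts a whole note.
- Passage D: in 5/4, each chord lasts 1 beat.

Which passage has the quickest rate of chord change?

A: 6 beats/bar ÷ 1.5 beats/chord = 4 chords/bar.
B: 5 beats/bar ÷ 2.5 beats/chord = 2 chords/bar.
C: 5 beats/bar ÷ 4 beats/chord = 1.25 chords/bar.
D: 5 beats/bar ÷ 1 beat/chord = 5 chords/bar.
Fastest is D at 5 chords/bar.

Passage D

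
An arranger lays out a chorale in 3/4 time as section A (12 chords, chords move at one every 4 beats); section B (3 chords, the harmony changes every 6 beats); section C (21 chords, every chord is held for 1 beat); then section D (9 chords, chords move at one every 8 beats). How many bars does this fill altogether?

53 bars

A: 12 × 4 = 48 beats = 16 bars.
B: 3 × 6 = 18 beats = 6 bars.
C: 21 × 1 = 21 beats = 7 bars.
D: 9 × 8 = 72 beats = 24 bars.
Total: 16 + 6 + 7 + 24 = 53 bars.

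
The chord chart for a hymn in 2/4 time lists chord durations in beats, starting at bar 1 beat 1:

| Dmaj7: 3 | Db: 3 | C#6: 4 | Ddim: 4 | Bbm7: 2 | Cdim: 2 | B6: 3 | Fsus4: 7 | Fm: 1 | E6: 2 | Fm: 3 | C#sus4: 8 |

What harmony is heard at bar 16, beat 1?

Beat 1 of bar 16 is beat (16−1)×2 + 1 = 31 overall.
Running totals: Dmaj7 ends at 3, Db ends at 6, C#6 ends at 10, Ddim ends at 14, Bbm7 ends at 16, Cdim ends at 18, B6 ends at 21, Fsus4 ends at 28, Fm ends at 29, E6 ends at 31.
Beat 31 falls within E6.

E6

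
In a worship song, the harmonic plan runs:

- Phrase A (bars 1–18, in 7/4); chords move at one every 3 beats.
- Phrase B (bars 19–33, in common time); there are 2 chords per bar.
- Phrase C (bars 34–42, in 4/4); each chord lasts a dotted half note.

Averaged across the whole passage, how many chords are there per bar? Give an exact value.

2 chords per bar

A: 18 bars of 7 beats is 126 beats; at 3 beats each that's 42 chords.
B: 15 bars of 4 beats is 60 beats; at 2 beats each that's 30 chords.
C: 9 bars of 4 beats is 36 beats; at 3 beats each that's 12 chords.
Overall: 84 chords over 42 bars → 84/42 = 2 chords per bar.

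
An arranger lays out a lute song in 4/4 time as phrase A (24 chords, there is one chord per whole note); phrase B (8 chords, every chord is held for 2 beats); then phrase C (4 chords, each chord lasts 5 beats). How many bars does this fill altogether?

A: 24 × 4 = 96 beats = 24 bars.
B: 8 × 2 = 16 beats = 4 bars.
C: 4 × 5 = 20 beats = 5 bars.
Total: 24 + 4 + 5 = 33 bars.

33 bars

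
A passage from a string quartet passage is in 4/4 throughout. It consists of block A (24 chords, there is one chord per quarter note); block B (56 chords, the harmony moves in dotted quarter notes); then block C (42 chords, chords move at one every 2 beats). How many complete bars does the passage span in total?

A: 24 × 1 = 24 beats = 6 bars.
B: 56 × 1.5 = 84 beats = 21 bars.
C: 42 × 2 = 84 beats = 21 bars.
Total: 6 + 21 + 21 = 48 bars.

48 bars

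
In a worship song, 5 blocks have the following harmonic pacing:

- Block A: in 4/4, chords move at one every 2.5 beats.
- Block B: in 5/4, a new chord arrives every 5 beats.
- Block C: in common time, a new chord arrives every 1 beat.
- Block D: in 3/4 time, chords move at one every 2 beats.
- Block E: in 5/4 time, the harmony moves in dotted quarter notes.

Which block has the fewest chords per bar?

Block B

A: each chord is 2.5 beats in 4/4, so 1.6 per bar.
B: each chord is 5 beats in 5/4, so 1 per bar.
C: each chord is 1 beat in 4/4, so 4 per bar.
D: each chord is 2 beats in 3/4, so 1.5 per bar.
E: each chord is 1.5 beats in 5/4, so 10/3 per bar.
Slowest is B at 1 chords/bar.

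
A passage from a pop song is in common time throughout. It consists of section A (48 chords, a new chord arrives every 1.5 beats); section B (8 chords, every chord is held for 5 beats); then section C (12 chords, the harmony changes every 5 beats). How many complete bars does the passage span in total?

43 bars

A: 48 × 1.5 = 72 beats = 18 bars.
B: 8 × 5 = 40 beats = 10 bars.
C: 12 × 5 = 60 beats = 15 bars.
Total: 18 + 10 + 15 = 43 bars.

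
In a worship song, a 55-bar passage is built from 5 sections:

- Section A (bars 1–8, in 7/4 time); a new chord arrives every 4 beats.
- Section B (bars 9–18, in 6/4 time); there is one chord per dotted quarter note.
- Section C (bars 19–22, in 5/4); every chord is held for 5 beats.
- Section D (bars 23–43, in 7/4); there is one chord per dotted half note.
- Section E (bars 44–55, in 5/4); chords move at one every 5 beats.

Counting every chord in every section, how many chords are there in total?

A: 8·7 = 56 beats, 56/4 = 14 chords.
B: 10·6 = 60 beats, 60/1.5 = 40 chords.
C: 4·5 = 20 beats, 20/5 = 4 chords.
D: 21·7 = 147 beats, 147/3 = 49 chords.
E: 12·5 = 60 beats, 60/5 = 12 chords.
Total: 14 + 40 + 4 + 49 + 12 = 119.

119 chords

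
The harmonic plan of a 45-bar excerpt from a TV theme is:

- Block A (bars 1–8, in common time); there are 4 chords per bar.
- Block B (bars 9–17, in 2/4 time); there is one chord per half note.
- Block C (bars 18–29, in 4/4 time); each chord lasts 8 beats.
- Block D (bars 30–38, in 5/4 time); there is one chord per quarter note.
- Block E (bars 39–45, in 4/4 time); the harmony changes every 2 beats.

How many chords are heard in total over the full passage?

A has 32 beats and chords last 1 each, so 32 chords.
B has 18 beats and chords last 2 each, so 9 chords.
C has 48 beats and chords last 8 each, so 6 chords.
D has 45 beats and chords last 1 each, so 45 chords.
E has 28 beats and chords last 2 each, so 14 chords.
Total: 32 + 9 + 6 + 45 + 14 = 106.

106 chords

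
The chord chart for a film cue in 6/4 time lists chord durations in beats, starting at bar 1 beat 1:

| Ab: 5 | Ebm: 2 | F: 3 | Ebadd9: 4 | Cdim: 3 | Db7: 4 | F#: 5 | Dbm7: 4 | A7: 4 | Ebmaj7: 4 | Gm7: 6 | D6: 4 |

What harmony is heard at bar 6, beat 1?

A7

Beat 1 of bar 6 is beat (6−1)×6 + 1 = 31 overall.
Running totals: Ab ends at 5, Ebm ends at 7, F ends at 10, Ebadd9 ends at 14, Cdim ends at 17, Db7 ends at 21, F# ends at 26, Dbm7 ends at 30, A7 ends at 34.
Beat 31 falls within A7.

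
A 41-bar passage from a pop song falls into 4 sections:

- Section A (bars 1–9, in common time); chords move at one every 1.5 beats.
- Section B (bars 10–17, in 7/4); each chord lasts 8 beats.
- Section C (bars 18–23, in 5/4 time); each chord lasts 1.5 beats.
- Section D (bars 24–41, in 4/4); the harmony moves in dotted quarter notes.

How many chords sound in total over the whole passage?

A: 9 bars × 4 beats = 36 beats; 1.5 beats/chord → 24 chords.
B: 8 bars × 7 beats = 56 beats; 8 beats/chord → 7 chords.
C: 6 bars × 5 beats = 30 beats; 1.5 beats/chord → 20 chords.
D: 18 bars × 4 beats = 72 beats; 1.5 beats/chord → 48 chords.
Total: 24 + 7 + 20 + 48 = 99.

99 chords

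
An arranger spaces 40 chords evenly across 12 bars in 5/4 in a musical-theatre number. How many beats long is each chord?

1.5 beats

12 bars × 5 beats/bar = 60 beats total.
60 beats ÷ 40 chords = 1.5 beats per chord.
(That is a dotted quarter note.)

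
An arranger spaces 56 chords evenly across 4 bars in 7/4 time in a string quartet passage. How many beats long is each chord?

0.5 beats

4 bars × 7 beats/bar = 28 beats total.
28 beats ÷ 56 chords = 0.5 beats per chord.
(That is an eighth note.)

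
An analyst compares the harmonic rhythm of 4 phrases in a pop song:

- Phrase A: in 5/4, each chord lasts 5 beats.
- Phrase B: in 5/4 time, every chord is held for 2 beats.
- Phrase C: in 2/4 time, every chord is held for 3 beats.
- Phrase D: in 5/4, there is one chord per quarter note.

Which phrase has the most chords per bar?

Phrase D

A: 5/5 = 1 chord/bar.
B: 5/2 = 2.5 chords/bar.
C: 2/3 = 2/3 chords/bar.
D: 5/1 = 5 chords/bar.
Fastest is D at 5 chords/bar.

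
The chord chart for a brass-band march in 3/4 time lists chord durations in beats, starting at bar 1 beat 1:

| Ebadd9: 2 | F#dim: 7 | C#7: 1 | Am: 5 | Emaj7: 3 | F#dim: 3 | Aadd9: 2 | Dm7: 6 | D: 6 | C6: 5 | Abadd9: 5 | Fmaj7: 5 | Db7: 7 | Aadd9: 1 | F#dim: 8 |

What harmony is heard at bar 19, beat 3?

Db7

Beat 3 of bar 19 is beat (19−1)×3 + 3 = 57 overall.
Running totals: Ebadd9 ends at 2, F#dim ends at 9, C#7 ends at 10, Am ends at 15, Emaj7 ends at 18, F#dim ends at 21, Aadd9 ends at 23, Dm7 ends at 29, D ends at 35, C6 ends at 40, Abadd9 ends at 45, Fmaj7 ends at 50, Db7 ends at 57.
Beat 57 falls within Db7.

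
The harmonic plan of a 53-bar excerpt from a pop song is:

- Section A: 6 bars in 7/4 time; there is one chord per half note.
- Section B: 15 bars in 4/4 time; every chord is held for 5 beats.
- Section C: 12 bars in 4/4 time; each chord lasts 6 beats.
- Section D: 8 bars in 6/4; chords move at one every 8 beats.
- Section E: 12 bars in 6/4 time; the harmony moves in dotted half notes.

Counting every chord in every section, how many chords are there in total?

71 chords

A has 42 beats and chords last 2 each, so 21 chords.
B has 60 beats and chords last 5 each, so 12 chords.
C has 48 beats and chords last 6 each, so 8 chords.
D has 48 beats and chords last 8 each, so 6 chords.
E has 72 beats and chords last 3 each, so 24 chords.
Total: 21 + 12 + 8 + 6 + 24 = 71.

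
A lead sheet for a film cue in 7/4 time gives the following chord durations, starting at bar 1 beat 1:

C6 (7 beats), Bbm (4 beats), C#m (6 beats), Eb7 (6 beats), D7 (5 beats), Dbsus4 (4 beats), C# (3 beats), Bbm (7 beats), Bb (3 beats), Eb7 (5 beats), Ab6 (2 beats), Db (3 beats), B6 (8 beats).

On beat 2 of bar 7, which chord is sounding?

Beat 2 of bar 7 is beat (7−1)×7 + 2 = 44 overall.
Running totals: C6 ends at 7, Bbm ends at 11, C#m ends at 17, Eb7 ends at 23, D7 ends at 28, Dbsus4 ends at 32, C# ends at 35, Bbm ends at 42, Bb ends at 45.
Beat 44 falls within Bb.

Bb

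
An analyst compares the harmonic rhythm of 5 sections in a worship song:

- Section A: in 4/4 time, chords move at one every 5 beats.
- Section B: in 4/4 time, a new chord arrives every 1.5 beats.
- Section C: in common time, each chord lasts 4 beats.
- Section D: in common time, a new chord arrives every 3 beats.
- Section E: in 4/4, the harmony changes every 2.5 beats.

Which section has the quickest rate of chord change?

Section B

A: 4 beats/bar ÷ 5 beats/chord = 0.8 chords/bar.
B: 4 beats/bar ÷ 1.5 beats/chord = 8/3 chords/bar.
C: 4 beats/bar ÷ 4 beats/chord = 1 chord/bar.
D: 4 beats/bar ÷ 3 beats/chord = 4/3 chords/bar.
E: 4 beats/bar ÷ 2.5 beats/chord = 1.6 chords/bar.
Fastest is B at 8/3 chords/bar.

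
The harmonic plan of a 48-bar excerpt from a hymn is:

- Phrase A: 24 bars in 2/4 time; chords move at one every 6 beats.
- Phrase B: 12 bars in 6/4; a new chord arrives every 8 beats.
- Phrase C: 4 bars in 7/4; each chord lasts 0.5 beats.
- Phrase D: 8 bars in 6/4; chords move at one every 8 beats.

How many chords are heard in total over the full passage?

A: 24·2 = 48 beats, 48/6 = 8 chords.
B: 12·6 = 72 beats, 72/8 = 9 chords.
C: 4·7 = 28 beats, 28/0.5 = 56 chords.
D: 8·6 = 48 beats, 48/8 = 6 chords.
Total: 8 + 9 + 56 + 6 = 79.

79 chords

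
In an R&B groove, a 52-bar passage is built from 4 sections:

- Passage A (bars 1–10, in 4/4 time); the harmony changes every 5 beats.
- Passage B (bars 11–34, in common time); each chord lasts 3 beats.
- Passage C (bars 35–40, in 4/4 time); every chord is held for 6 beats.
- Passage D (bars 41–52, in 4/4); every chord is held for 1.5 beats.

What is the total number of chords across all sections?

A: 10·4 = 40 beats, 40/5 = 8 chords.
B: 24·4 = 96 beats, 96/3 = 32 chords.
C: 6·4 = 24 beats, 24/6 = 4 chords.
D: 12·4 = 48 beats, 48/1.5 = 32 chords.
Total: 8 + 32 + 4 + 32 = 76.

76 chords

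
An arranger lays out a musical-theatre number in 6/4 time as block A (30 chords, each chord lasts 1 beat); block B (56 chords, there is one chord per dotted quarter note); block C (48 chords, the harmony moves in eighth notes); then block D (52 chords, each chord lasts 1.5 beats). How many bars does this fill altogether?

36 bars

A: 30 × 1 = 30 beats = 5 bars.
B: 56 × 1.5 = 84 beats = 14 bars.
C: 48 × 0.5 = 24 beats = 4 bars.
D: 52 × 1.5 = 78 beats = 13 bars.
Total: 5 + 14 + 4 + 13 = 36 bars.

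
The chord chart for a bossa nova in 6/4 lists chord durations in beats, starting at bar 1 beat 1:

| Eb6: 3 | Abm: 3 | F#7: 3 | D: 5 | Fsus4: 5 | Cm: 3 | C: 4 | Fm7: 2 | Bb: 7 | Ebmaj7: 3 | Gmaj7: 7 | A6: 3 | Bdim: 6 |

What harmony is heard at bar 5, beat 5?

Bb

Beat 5 of bar 5 is beat (5−1)×6 + 5 = 29 overall.
Running totals: Eb6 ends at 3, Abm ends at 6, F#7 ends at 9, D ends at 14, Fsus4 ends at 19, Cm ends at 22, C ends at 26, Fm7 ends at 28, Bb ends at 35.
Beat 29 falls within Bb.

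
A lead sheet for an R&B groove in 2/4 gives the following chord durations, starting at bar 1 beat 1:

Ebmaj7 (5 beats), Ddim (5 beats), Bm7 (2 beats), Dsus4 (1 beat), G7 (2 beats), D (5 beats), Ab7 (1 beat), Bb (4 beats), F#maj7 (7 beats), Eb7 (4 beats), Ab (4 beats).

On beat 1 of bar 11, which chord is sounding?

Beat 1 of bar 11 is beat (11−1)×2 + 1 = 21 overall.
Running totals: Ebmaj7 ends at 5, Ddim ends at 10, Bm7 ends at 12, Dsus4 ends at 13, G7 ends at 15, D ends at 20, Ab7 ends at 21.
Beat 21 falls within Ab7.

Ab7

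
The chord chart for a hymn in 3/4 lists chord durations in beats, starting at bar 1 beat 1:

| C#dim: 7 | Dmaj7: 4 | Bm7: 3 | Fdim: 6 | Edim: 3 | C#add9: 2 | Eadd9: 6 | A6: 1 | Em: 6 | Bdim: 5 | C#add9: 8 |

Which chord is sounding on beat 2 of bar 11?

A6

Beat 2 of bar 11 is beat (11−1)×3 + 2 = 32 overall.
Running totals: C#dim ends at 7, Dmaj7 ends at 11, Bm7 ends at 14, Fdim ends at 20, Edim ends at 23, C#add9 ends at 25, Eadd9 ends at 31, A6 ends at 32.
Beat 32 falls within A6.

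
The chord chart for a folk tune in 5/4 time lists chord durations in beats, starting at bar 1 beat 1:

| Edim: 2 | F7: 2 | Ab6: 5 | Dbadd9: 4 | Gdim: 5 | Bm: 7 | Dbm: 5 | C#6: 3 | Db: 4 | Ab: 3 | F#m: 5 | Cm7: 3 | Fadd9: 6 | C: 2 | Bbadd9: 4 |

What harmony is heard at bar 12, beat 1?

C

Beat 1 of bar 12 is beat (12−1)×5 + 1 = 56 overall.
Running totals: Edim ends at 2, F7 ends at 4, Ab6 ends at 9, Dbadd9 ends at 13, Gdim ends at 18, Bm ends at 25, Dbm ends at 30, C#6 ends at 33, Db ends at 37, Ab ends at 40, F#m ends at 45, Cm7 ends at 48, Fadd9 ends at 54, C ends at 56.
Beat 56 falls within C.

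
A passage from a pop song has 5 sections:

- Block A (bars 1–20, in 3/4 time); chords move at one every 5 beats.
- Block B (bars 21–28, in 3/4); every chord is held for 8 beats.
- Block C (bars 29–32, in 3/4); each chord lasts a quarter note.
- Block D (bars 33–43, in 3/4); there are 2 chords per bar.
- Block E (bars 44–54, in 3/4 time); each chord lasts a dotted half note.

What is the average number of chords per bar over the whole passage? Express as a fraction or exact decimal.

10/9 chords per bar

A: 20 × 3 = 60 beats ÷ 5 = 12 chords.
B: 8 × 3 = 24 beats ÷ 8 = 3 chords.
C: 4 × 3 = 12 beats ÷ 1 = 12 chords.
D: 11 × 3 = 33 beats ÷ 1.5 = 22 chords.
E: 11 × 3 = 33 beats ÷ 3 = 11 chords.
Overall: 60 chords over 54 bars → 60/54 = 10/9 chords per bar.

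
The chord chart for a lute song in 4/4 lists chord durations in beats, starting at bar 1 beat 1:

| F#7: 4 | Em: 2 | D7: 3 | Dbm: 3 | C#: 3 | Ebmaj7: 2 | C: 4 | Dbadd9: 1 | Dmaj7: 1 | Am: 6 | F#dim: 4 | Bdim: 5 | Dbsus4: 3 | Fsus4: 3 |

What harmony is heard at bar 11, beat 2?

Beat 2 of bar 11 is beat (11−1)×4 + 2 = 42 overall.
Running totals: F#7 ends at 4, Em ends at 6, D7 ends at 9, Dbm ends at 12, C# ends at 15, Ebmaj7 ends at 17, C ends at 21, Dbadd9 ends at 22, Dmaj7 ends at 23, Am ends at 29, F#dim ends at 33, Bdim ends at 38, Dbsus4 ends at 41, Fsus4 ends at 44.
Beat 42 falls within Fsus4.

Fsus4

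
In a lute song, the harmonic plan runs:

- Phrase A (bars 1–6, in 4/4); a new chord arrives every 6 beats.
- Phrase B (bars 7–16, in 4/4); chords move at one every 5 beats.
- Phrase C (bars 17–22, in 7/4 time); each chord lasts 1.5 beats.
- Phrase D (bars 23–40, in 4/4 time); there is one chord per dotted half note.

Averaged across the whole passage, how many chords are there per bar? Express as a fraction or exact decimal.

A: 6 × 4 = 24 beats ÷ 6 = 4 chords.
B: 10 × 4 = 40 beats ÷ 5 = 8 chords.
C: 6 × 7 = 42 beats ÷ 1.5 = 28 chords.
D: 18 × 4 = 72 beats ÷ 3 = 24 chords.
Overall: 64 chords over 40 bars → 64/40 = 1.6 chords per bar.

1.6 chords per bar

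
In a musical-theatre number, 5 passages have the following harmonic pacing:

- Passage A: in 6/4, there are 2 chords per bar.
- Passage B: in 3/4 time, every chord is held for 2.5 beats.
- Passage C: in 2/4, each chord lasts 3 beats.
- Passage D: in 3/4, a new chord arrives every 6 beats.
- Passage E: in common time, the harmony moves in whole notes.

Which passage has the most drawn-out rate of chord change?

A: 6/3 = 2 chords/bar.
B: 3/2.5 = 1.2 chords/bar.
C: 2/3 = 2/3 chords/bar.
D: 3/6 = 0.5 chords/bar.
E: 4/4 = 1 chord/bar.
Slowest is D at 0.5 chords/bar.

Passage D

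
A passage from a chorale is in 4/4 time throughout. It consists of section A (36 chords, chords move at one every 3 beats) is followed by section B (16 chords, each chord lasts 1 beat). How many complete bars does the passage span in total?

31 bars

A: 36 × 3 = 108 beats = 27 bars.
B: 16 × 1 = 16 beats = 4 bars.
Total: 27 + 4 = 31 bars.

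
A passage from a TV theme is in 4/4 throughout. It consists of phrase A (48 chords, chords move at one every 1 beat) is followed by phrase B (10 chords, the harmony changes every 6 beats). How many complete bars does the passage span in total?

A: 48 × 1 = 48 beats = 12 bars.
B: 10 × 6 = 60 beats = 15 bars.
Total: 12 + 15 = 27 bars.

27 bars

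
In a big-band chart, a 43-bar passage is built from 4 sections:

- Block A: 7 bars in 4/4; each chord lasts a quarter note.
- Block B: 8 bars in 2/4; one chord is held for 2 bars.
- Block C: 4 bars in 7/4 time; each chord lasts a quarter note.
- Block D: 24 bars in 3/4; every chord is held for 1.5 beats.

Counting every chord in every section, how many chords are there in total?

108 chords

A: 7 bars × 4 beats = 28 beats; 1 beat/chord → 28 chords.
B: 8 bars × 2 beats = 16 beats; 4 beats/chord → 4 chords.
C: 4 bars × 7 beats = 28 beats; 1 beat/chord → 28 chords.
D: 24 bars × 3 beats = 72 beats; 1.5 beats/chord → 48 chords.
Total: 28 + 4 + 28 + 48 = 108.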